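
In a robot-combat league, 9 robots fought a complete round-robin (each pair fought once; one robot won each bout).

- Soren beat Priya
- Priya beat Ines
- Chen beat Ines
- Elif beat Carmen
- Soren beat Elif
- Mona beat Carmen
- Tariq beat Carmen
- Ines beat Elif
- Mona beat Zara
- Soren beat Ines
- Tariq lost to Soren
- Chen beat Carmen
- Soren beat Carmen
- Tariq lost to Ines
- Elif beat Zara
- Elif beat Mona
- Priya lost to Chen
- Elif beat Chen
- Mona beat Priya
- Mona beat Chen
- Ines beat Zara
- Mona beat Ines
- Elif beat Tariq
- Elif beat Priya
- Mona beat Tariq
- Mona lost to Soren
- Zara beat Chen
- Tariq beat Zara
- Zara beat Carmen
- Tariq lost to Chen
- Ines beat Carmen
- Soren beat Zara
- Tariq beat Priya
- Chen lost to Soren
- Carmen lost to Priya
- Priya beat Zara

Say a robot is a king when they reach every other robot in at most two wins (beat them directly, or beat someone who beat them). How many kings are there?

Carmen cannot reach Priya, Chen, Soren, Ines, Tariq, Mona, Zara, Elif in two steps.
Priya cannot reach Soren, Mona in two steps.
Chen cannot reach Soren, Mona in two steps.
Soren reaches everyone (king).
Ines cannot reach Soren in two steps.
Tariq cannot reach Soren, Mona, Elif in two steps.
Mona cannot reach Soren in two steps.
Zara cannot reach Soren, Mona, Elif in two steps.
Elif cannot reach Soren in two steps.
Kings: Soren — 1.

1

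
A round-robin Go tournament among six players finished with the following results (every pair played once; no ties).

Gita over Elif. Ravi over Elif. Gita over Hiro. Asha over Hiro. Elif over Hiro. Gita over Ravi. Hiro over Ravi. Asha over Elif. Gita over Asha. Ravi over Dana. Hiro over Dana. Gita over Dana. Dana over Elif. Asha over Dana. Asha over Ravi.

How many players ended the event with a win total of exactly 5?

1

Win totals: Ravi 2, Asha 4, Dana 1, Elif 1, Hiro 2, Gita 5.
Exactly 5: Gita — 1 player.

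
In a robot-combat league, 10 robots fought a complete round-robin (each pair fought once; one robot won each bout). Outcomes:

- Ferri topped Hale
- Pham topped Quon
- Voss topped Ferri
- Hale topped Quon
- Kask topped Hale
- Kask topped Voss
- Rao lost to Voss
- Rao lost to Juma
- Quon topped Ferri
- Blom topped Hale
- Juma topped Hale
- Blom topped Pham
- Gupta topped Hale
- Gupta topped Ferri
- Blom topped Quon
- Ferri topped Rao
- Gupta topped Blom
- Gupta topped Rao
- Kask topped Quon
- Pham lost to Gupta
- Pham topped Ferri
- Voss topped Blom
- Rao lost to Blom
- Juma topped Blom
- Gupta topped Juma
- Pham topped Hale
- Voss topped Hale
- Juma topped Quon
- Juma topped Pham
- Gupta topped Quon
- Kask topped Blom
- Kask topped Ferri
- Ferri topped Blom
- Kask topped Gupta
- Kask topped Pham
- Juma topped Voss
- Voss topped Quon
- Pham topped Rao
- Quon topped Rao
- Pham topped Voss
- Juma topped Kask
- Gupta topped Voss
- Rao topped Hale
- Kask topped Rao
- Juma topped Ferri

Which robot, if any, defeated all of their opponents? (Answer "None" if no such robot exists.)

None

Highest win total is Kask with 8 (out of 9 possible).
Kask lost to Juma, so no robot went undefeated.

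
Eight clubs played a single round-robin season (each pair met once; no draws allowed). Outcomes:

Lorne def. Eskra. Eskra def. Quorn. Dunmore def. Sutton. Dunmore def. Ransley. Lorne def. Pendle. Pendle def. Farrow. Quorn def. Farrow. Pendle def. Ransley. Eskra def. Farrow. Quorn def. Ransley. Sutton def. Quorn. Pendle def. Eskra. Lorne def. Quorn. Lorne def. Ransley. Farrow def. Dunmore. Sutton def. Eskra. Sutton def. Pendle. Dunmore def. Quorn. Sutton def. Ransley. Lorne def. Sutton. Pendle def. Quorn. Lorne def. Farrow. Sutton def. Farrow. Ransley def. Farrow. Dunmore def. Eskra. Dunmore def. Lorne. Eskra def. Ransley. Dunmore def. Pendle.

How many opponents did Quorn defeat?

Quorn's results: beat Ransley, Farrow; lost to Sutton, Lorne, Eskra, Pendle, Dunmore.
That is 2 wins.

2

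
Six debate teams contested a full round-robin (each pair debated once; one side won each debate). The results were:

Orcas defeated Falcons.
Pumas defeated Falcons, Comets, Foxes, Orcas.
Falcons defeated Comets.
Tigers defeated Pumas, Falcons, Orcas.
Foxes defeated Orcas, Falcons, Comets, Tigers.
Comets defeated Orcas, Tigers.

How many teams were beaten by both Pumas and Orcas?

1

Pumas beat: Foxes, Orcas, Comets, Falcons.
Orcas beat: Falcons.
Both beat: Falcons — 1.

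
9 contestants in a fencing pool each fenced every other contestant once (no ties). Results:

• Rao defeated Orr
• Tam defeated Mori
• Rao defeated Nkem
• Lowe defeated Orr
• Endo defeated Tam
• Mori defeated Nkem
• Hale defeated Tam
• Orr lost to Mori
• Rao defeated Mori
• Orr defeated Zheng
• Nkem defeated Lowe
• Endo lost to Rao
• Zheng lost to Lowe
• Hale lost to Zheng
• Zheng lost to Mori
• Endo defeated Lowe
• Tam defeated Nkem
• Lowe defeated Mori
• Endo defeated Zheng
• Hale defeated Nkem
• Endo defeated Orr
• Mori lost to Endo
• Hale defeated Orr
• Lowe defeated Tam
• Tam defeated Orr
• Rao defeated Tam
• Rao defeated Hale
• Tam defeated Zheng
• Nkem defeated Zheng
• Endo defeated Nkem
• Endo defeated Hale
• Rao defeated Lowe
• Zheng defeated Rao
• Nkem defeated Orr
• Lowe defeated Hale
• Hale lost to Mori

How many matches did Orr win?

1

Orr's results: beat Zheng; lost to Rao, Nkem, Hale, Lowe, Tam, Mori, Endo.
That is 1 win.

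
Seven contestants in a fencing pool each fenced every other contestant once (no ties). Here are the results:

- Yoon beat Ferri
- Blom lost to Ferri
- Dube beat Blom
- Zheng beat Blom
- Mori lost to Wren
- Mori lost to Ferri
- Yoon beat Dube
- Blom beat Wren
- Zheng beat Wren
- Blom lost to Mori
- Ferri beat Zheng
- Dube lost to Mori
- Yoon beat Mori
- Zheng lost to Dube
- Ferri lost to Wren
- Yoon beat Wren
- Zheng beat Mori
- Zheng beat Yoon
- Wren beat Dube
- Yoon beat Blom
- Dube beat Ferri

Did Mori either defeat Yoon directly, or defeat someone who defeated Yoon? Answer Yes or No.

Mori did not beat Yoon directly.
Mori beat Dube, Blom, but each of them lost to Yoon. No two-step path.

No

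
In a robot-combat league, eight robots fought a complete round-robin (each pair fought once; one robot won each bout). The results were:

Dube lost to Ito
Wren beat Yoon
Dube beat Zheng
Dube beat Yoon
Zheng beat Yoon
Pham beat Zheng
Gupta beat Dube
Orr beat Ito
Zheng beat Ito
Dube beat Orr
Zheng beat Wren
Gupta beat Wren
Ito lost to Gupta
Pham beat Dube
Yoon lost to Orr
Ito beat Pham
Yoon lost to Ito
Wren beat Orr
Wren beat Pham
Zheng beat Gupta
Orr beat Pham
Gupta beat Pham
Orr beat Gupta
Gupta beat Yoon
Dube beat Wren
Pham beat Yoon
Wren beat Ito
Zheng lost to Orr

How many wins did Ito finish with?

3

Ito's results: beat Pham, Dube, Yoon; lost to Wren, Orr, Gupta, Zheng.
That is 3 wins.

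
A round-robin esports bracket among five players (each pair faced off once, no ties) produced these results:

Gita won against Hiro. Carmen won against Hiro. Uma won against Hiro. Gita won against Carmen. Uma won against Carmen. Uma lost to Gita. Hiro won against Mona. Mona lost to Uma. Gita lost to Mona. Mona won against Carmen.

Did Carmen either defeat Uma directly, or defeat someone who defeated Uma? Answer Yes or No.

No

Carmen did not beat Uma directly.
Carmen beat Hiro, but each of them lost to Uma. No two-step path.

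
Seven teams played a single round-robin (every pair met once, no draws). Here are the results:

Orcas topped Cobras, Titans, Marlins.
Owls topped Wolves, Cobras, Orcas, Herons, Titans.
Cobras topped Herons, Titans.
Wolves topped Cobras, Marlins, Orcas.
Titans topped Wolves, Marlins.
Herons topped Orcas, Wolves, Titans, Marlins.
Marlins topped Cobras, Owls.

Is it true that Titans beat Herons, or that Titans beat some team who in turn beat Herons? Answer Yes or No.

Titans did not beat Herons directly.
Titans beat Wolves, Marlins, but each of them lost to Herons. No two-step path.

No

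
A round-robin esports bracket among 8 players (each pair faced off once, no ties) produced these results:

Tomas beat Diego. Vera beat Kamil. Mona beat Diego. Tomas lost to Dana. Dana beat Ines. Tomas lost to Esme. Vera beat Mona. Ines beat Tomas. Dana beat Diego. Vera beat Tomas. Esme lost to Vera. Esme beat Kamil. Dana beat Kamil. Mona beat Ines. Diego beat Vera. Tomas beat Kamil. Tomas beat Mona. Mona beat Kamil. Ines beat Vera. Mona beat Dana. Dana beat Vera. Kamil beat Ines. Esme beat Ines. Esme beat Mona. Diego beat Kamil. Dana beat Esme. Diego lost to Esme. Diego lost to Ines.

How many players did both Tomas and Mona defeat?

Tomas beat: Mona, Kamil, Diego.
Mona beat: Ines, Dana, Kamil, Diego.
Both beat: Kamil, Diego — 2.

2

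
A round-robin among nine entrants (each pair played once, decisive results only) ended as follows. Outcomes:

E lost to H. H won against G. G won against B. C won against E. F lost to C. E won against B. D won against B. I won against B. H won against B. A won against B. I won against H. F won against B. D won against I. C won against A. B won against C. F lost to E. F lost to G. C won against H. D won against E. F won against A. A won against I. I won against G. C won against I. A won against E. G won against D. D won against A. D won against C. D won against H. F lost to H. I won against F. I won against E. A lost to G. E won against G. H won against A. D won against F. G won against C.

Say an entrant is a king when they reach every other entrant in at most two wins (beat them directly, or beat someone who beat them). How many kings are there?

A cannot reach D in two steps.
B cannot reach D, G in two steps.
C cannot reach D in two steps.
D reaches everyone (king).
E cannot reach H, I in two steps.
F cannot reach D, G, H in two steps.
G reaches everyone (king).
H reaches everyone (king).
I reaches everyone (king).
Kings: D, G, H, I — 4.

4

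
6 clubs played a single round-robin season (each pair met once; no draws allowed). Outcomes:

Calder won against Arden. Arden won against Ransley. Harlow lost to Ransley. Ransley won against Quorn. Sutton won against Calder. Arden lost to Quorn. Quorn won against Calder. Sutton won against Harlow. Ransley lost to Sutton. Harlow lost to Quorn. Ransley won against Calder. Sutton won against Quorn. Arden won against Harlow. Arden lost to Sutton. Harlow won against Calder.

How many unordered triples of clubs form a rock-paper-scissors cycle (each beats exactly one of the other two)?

3

Win totals: Arden 2, Harlow 1, Quorn 3, Sutton 5, Ransley 3, Calder 1.
A club with w wins dominates both others in C(w,2) triples; summing gives 1 + 0 + 3 + 10 + 3 + 0 = 17 transitive triples.
Total triples C(6,3) = 20, so cyclic triples = 20 − 17 = 3.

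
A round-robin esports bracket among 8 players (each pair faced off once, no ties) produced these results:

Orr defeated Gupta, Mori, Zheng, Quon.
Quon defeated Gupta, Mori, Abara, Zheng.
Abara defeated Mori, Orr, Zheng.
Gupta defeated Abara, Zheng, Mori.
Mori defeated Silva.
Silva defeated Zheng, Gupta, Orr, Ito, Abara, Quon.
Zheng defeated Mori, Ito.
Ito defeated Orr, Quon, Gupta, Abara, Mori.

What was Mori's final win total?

1

Mori's results: beat Silva; lost to Ito, Gupta, Quon, Orr, Abara, Zheng.
That is 1 win.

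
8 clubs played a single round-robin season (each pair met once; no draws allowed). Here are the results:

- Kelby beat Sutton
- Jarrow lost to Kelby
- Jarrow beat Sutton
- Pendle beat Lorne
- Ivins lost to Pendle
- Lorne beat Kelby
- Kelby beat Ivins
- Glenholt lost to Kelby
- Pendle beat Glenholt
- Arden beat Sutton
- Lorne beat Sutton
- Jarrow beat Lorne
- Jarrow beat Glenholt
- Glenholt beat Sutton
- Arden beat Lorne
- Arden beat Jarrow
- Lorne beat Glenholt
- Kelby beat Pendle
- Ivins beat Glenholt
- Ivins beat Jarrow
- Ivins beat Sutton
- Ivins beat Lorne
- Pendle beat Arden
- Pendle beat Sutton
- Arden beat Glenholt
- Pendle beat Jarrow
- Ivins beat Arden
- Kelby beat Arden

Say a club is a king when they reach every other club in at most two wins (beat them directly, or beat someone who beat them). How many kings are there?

3

Ivins cannot reach Pendle in two steps.
Sutton cannot reach Ivins, Lorne, Jarrow, Glenholt, Kelby, Arden, Pendle in two steps.
Lorne reaches everyone (king).
Jarrow cannot reach Ivins, Arden, Pendle in two steps.
Glenholt cannot reach Ivins, Lorne, Jarrow, Kelby, Arden, Pendle in two steps.
Kelby reaches everyone (king).
Arden cannot reach Ivins, Pendle in two steps.
Pendle reaches everyone (king).
Kings: Lorne, Kelby, Pendle — 3.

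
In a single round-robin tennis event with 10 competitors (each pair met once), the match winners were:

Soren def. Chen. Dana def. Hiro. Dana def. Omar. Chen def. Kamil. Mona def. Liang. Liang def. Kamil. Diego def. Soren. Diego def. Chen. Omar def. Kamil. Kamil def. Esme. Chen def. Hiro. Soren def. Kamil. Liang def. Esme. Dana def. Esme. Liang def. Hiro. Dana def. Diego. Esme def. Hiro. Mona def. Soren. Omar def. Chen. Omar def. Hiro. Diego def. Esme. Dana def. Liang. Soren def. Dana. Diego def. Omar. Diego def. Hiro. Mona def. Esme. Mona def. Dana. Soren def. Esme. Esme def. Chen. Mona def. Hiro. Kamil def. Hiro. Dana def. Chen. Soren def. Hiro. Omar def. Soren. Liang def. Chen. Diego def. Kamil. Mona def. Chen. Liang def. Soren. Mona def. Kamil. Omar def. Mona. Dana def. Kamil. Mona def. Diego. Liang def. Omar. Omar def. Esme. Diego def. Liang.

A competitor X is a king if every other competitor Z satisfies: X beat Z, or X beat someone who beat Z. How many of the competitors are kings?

Omar reaches everyone (king).
Mona reaches everyone (king).
Diego reaches everyone (king).
Liang cannot reach Diego in two steps.
Dana reaches everyone (king).
Esme cannot reach Omar, Mona, Diego, Liang, Dana, Soren in two steps.
Soren cannot reach Mona in two steps.
Chen cannot reach Omar, Mona, Diego, Liang, Dana, Soren in two steps.
Kamil cannot reach Omar, Mona, Diego, Liang, Dana, Soren in two steps.
Hiro cannot reach Omar, Mona, Diego, Liang, Dana, Esme, Soren, Chen, Kamil in two steps.
Kings: Omar, Mona, Diego, Dana — 4.

4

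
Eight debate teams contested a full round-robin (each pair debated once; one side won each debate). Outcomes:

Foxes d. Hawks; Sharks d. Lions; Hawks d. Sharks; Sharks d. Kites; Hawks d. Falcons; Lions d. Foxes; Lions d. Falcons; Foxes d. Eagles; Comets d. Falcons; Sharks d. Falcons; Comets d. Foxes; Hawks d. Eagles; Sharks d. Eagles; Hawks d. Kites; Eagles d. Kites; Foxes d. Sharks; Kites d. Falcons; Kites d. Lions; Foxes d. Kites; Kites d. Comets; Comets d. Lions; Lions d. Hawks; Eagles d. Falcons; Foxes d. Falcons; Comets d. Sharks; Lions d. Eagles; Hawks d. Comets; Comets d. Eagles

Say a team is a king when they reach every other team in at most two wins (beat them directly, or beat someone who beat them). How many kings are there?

Foxes reaches everyone (king).
Sharks reaches everyone (king).
Comets reaches everyone (king).
Falcons cannot reach Foxes, Sharks, Comets, Kites, Eagles, Lions, Hawks in two steps.
Kites reaches everyone (king).
Eagles cannot reach Foxes, Sharks, Hawks in two steps.
Lions reaches everyone (king).
Hawks reaches everyone (king).
Kings: Foxes, Sharks, Comets, Kites, Lions, Hawks — 6.

6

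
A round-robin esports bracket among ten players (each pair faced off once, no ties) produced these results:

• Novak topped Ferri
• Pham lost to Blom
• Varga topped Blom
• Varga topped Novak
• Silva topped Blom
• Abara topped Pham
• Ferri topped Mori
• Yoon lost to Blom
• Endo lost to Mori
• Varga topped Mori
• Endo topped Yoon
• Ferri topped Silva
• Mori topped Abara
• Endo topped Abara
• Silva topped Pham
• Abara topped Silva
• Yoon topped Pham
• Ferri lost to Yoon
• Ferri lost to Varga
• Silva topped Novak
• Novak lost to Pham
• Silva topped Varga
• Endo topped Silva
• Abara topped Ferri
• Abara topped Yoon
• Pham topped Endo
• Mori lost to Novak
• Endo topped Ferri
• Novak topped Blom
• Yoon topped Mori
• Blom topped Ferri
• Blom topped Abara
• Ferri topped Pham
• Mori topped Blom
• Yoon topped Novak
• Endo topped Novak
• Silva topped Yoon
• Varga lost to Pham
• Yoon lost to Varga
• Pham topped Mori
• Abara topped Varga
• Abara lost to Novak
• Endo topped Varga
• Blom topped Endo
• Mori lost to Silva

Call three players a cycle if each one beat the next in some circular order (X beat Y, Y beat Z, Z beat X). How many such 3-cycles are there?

36

Win totals: Yoon 4, Varga 5, Silva 6, Novak 4, Endo 6, Mori 3, Abara 5, Pham 4, Blom 5, Ferri 3.
A player with w wins dominates both others in C(w,2) triples; summing gives 6 + 10 + 15 + 6 + 15 + 3 + 10 + 6 + 10 + 3 = 84 transitive triples.
Total triples C(10,3) = 120, so cyclic triples = 120 − 84 = 36.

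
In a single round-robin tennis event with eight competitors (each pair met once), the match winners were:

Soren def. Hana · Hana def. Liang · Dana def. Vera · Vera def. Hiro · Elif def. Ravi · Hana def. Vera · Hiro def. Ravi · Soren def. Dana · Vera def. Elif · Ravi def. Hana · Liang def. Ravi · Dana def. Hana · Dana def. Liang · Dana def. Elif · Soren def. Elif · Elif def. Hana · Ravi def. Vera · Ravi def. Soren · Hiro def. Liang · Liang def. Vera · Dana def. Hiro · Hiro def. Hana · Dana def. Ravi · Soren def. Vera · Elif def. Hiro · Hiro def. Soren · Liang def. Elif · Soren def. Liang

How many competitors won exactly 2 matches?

2

Win totals: Liang 3, Vera 2, Ravi 3, Dana 6, Hiro 4, Soren 5, Hana 2, Elif 3.
Exactly 2: Vera, Hana — 2 competitors.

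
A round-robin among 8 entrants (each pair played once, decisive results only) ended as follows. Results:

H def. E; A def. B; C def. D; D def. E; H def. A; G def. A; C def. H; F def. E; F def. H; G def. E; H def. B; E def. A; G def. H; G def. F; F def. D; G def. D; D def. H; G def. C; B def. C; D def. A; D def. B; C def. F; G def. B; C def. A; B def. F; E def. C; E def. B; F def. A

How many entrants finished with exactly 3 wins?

Win totals: A 1, B 2, C 4, D 4, E 3, F 4, G 7, H 3.
Exactly 3: E, H — 2 entrants.

2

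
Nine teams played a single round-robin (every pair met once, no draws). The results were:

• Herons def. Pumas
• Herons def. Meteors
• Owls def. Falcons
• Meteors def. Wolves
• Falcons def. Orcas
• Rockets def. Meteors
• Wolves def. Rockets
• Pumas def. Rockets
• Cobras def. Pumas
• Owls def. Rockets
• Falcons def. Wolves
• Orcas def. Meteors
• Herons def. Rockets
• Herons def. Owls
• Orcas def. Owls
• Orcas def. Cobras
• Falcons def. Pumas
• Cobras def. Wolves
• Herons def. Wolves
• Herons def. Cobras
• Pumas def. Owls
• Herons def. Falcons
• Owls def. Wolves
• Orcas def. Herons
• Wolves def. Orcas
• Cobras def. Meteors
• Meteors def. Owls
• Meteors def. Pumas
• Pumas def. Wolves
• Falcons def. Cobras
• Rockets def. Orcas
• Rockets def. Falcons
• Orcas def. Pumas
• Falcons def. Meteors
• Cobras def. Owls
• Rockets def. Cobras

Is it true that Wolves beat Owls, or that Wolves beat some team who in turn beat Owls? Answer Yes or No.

Yes

Wolves did not beat Owls directly.
Wolves beat Rockets, Orcas. Of those, Orcas beat Owls.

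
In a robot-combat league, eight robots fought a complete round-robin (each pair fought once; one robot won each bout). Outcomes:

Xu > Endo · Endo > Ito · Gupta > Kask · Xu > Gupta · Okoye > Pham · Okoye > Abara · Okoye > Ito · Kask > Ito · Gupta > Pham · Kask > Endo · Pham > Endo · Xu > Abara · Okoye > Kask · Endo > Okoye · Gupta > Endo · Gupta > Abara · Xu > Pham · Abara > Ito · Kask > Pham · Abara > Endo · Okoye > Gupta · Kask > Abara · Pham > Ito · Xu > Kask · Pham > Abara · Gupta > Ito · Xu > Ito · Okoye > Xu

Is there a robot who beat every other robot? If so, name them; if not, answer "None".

None

Highest win total is Xu with 6 (out of 7 possible).
Xu lost to Okoye, so no robot went undefeated.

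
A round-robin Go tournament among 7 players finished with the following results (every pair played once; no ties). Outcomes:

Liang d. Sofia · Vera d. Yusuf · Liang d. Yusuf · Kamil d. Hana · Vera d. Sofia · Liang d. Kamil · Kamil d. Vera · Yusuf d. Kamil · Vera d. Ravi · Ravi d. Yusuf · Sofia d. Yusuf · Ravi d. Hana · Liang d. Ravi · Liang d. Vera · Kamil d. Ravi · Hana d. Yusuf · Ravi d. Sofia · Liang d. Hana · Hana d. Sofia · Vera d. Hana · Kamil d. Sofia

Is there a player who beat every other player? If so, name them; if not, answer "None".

Liang

Liang has 6 wins out of 6 opponents — a perfect record.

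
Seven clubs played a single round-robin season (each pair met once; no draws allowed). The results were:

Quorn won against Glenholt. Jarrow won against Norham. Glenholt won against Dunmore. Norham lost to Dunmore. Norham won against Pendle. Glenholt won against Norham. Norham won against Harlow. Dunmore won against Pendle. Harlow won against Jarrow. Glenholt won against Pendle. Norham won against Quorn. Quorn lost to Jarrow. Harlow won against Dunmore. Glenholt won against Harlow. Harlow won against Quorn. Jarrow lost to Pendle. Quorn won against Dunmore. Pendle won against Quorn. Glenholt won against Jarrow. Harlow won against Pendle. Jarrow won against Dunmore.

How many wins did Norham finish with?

Norham's results: beat Quorn, Pendle, Harlow; lost to Glenholt, Dunmore, Jarrow.
That is 3 wins.

3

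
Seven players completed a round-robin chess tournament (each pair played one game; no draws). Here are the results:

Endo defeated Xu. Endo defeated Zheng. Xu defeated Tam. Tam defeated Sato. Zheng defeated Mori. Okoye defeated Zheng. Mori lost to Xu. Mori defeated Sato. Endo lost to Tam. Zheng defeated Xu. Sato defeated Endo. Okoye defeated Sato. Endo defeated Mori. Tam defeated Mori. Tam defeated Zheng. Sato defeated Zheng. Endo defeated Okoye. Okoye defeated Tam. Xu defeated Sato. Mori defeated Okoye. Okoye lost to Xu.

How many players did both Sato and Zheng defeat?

0

Sato beat: Zheng, Endo.
Zheng beat: Mori, Xu.
No one was beaten by both.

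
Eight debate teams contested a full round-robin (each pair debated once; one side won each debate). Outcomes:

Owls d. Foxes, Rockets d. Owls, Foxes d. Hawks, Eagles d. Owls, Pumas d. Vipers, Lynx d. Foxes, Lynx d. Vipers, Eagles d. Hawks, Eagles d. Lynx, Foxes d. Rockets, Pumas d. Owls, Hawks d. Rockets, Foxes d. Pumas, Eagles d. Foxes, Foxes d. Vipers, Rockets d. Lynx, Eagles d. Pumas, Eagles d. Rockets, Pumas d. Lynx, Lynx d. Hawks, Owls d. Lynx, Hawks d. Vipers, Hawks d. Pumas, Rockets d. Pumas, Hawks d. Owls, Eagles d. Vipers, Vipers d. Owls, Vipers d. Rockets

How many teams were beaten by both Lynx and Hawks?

1

Lynx beat: Vipers, Foxes, Hawks.
Hawks beat: Rockets, Vipers, Pumas, Owls.
Both beat: Vipers — 1.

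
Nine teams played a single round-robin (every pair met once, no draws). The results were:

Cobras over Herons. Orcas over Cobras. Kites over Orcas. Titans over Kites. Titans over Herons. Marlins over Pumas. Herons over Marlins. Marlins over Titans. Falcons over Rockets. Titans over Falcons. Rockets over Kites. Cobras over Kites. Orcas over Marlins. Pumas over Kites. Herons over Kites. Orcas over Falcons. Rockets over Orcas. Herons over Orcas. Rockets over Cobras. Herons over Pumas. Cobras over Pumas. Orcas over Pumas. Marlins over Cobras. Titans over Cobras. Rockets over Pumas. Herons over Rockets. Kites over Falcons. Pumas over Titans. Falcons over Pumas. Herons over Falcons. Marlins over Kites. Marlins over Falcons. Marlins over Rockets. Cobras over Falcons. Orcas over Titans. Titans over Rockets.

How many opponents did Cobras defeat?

4

Cobras' results: beat Pumas, Kites, Falcons, Herons; lost to Titans, Orcas, Marlins, Rockets.
That is 4 wins.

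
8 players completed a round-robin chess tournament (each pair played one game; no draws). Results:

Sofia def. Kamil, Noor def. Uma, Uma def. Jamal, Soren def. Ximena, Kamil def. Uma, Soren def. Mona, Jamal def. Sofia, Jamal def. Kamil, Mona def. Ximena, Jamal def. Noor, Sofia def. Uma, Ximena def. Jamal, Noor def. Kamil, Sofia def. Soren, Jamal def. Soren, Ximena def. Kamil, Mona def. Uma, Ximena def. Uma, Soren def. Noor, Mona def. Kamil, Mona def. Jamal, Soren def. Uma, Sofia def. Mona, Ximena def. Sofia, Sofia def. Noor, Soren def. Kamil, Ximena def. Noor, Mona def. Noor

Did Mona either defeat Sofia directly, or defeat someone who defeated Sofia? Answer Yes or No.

Mona did not beat Sofia directly.
Mona beat Noor, Jamal, Uma, Ximena, Kamil. Of those, Jamal beat Sofia.

Yes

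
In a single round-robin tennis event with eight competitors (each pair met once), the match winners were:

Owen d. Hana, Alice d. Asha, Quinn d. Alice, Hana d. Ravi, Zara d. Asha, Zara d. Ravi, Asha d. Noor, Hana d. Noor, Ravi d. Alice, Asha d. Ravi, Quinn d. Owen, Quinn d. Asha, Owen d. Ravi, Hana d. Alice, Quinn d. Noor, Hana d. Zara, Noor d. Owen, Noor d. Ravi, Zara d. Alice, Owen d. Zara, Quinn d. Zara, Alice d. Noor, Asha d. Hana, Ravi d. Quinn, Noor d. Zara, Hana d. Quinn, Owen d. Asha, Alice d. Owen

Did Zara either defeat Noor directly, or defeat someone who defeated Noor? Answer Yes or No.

Yes

Zara did not beat Noor directly.
Zara beat Asha, Ravi, Alice. Of those, Asha beat Noor.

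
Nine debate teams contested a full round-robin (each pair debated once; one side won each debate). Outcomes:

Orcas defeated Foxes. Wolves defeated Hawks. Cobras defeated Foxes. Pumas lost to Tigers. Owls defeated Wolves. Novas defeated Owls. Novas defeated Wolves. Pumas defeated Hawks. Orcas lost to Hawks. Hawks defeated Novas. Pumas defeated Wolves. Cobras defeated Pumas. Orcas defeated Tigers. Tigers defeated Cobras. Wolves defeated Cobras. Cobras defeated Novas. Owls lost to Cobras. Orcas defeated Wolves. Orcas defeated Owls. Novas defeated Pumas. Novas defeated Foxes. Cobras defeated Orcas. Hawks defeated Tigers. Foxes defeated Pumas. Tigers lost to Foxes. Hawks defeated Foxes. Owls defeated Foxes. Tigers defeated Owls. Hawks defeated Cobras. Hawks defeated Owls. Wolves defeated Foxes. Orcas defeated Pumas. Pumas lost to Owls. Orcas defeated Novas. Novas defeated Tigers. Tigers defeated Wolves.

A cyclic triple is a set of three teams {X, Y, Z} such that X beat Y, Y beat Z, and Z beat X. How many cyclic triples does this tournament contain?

20

Win totals: Tigers 4, Wolves 3, Foxes 2, Cobras 5, Orcas 6, Hawks 6, Novas 5, Pumas 2, Owls 3.
A team with w wins dominates both others in C(w,2) triples; summing gives 6 + 3 + 1 + 10 + 15 + 15 + 10 + 1 + 3 = 64 transitive triples.
Total triples C(9,3) = 84, so cyclic triples = 84 − 64 = 20.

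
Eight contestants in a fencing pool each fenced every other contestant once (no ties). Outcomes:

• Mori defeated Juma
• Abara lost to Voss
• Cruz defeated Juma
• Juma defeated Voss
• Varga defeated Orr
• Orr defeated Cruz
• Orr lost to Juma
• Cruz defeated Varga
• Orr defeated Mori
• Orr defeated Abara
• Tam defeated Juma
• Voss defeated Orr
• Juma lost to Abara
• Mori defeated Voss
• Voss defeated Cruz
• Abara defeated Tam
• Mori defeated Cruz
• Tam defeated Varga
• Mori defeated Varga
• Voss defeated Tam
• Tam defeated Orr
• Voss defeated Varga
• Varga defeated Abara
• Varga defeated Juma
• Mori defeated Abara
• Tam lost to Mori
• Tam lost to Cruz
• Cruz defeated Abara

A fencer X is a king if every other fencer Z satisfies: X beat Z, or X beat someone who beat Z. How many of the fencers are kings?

Abara cannot reach Cruz, Mori in two steps.
Cruz cannot reach Mori in two steps.
Mori reaches everyone (king).
Tam reaches everyone (king).
Orr reaches everyone (king).
Juma reaches everyone (king).
Varga reaches everyone (king).
Voss reaches everyone (king).
Kings: Mori, Tam, Orr, Juma, Varga, Voss — 6.

6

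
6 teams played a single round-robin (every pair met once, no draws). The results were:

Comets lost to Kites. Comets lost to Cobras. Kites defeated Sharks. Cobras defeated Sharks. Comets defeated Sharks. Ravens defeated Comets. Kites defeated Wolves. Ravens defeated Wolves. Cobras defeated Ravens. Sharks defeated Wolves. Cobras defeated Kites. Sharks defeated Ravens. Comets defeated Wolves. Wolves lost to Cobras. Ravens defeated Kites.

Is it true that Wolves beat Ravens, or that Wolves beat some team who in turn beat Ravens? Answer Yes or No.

Wolves did not beat Ravens directly.
Wolves beat no one, so there is no intermediate team.

No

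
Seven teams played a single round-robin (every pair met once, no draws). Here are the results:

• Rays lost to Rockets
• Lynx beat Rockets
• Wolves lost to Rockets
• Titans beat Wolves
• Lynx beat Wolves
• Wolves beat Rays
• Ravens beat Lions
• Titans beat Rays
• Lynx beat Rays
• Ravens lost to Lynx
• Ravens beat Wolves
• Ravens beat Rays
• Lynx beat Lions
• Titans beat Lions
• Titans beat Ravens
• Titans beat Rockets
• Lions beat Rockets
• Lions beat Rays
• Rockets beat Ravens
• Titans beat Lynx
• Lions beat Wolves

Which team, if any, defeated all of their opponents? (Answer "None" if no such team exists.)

Titans has 6 wins out of 6 opponents — a perfect record.

Titans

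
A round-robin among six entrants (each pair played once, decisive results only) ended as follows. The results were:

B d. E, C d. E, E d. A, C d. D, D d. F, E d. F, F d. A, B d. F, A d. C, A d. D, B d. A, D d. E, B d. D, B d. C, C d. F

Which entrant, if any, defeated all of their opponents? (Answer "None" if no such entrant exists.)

B has 5 wins out of 5 opponents — a perfect record.

B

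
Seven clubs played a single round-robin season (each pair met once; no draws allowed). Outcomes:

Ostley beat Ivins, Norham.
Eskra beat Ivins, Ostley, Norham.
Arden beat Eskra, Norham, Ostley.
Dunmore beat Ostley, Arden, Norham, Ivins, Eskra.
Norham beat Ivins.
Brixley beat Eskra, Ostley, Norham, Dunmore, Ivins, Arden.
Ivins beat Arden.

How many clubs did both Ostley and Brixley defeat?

2

Ostley beat: Ivins, Norham.
Brixley beat: Ivins, Dunmore, Norham, Arden, Ostley, Eskra.
Both beat: Ivins, Norham — 2.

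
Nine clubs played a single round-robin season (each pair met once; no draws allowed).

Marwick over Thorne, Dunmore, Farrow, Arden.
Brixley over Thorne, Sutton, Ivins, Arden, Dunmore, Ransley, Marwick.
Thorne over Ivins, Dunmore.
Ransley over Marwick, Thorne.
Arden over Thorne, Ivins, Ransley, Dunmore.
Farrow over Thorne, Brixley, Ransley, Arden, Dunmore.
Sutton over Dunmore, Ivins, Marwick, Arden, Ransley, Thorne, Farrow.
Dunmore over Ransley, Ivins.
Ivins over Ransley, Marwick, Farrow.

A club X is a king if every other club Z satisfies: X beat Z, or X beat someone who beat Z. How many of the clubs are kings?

Thorne cannot reach Brixley, Sutton, Arden in two steps.
Dunmore cannot reach Brixley, Sutton, Arden in two steps.
Marwick cannot reach Sutton in two steps.
Ransley cannot reach Brixley, Sutton in two steps.
Ivins cannot reach Sutton in two steps.
Brixley reaches everyone (king).
Sutton reaches everyone (king).
Farrow reaches everyone (king).
Arden cannot reach Brixley, Sutton in two steps.
Kings: Brixley, Sutton, Farrow — 3.

3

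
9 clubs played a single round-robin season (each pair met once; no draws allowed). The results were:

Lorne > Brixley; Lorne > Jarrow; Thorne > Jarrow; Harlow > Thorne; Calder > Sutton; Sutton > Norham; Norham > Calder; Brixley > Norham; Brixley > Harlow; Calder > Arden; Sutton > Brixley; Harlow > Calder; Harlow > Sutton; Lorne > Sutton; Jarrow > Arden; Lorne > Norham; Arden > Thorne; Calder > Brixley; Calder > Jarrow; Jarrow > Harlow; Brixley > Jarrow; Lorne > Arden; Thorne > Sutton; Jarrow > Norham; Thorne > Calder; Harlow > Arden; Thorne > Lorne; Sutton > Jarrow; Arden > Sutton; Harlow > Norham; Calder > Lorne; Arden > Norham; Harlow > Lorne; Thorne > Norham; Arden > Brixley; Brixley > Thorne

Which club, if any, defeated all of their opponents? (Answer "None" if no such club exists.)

None

Highest win total is Harlow with 6 (out of 8 possible).
Harlow lost to Jarrow, Brixley, so no club went undefeated.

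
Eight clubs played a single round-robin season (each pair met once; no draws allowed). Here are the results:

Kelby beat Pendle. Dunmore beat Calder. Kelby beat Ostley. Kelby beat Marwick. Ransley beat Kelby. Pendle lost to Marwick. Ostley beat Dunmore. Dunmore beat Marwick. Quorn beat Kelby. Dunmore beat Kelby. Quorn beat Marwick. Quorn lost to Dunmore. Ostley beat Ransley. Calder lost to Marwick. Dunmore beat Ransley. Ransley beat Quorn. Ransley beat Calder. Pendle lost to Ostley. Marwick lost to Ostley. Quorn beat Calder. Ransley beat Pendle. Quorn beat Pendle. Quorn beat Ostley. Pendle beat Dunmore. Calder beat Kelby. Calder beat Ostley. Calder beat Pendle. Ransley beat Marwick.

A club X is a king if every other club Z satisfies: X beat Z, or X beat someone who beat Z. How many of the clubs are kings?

Kelby cannot reach Quorn in two steps.
Marwick cannot reach Quorn, Ransley in two steps.
Quorn reaches everyone (king).
Calder cannot reach Quorn in two steps.
Dunmore reaches everyone (king).
Ostley reaches everyone (king).
Pendle cannot reach Ostley in two steps.
Ransley reaches everyone (king).
Kings: Quorn, Dunmore, Ostley, Ransley — 4.

4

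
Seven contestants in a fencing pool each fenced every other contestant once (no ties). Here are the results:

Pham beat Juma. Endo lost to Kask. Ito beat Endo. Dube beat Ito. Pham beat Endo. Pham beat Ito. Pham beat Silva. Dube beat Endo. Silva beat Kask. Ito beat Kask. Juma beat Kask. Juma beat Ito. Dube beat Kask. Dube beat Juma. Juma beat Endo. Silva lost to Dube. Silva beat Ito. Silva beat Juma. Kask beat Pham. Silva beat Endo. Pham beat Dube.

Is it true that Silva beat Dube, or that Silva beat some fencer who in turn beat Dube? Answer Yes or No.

No

Silva did not beat Dube directly.
Silva beat Ito, Kask, Endo, Juma, but each of them lost to Dube. No two-step path.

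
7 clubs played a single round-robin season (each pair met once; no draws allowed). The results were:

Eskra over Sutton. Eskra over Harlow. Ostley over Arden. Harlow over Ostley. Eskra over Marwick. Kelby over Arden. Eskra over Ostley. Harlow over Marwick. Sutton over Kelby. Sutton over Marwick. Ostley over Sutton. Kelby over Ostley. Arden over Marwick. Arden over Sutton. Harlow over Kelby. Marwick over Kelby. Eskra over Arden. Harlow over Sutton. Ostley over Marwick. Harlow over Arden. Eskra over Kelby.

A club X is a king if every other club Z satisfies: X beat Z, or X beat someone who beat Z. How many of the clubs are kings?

Ostley cannot reach Harlow, Eskra in two steps.
Harlow cannot reach Eskra in two steps.
Kelby cannot reach Harlow, Eskra in two steps.
Sutton cannot reach Harlow, Eskra in two steps.
Marwick cannot reach Harlow, Sutton, Eskra in two steps.
Arden cannot reach Ostley, Harlow, Eskra in two steps.
Eskra reaches everyone (king).
Kings: Eskra — 1.

1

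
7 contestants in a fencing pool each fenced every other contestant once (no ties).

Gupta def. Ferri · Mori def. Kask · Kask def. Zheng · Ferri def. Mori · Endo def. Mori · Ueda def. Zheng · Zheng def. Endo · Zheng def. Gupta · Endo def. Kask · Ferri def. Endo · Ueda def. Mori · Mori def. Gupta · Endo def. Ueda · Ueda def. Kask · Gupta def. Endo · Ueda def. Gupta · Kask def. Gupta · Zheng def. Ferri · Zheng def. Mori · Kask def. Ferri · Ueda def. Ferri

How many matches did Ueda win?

Ueda's results: beat Kask, Gupta, Mori, Zheng, Ferri; lost to Endo.
That is 5 wins.

5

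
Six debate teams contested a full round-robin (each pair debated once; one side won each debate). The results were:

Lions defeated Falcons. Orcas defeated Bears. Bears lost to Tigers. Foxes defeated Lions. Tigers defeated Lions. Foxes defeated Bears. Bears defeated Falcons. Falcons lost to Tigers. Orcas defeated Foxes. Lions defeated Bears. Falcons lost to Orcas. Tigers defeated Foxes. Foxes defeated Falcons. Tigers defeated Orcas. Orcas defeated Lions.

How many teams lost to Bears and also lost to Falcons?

0

Bears beat: Falcons.
Falcons beat: no one.
No one was beaten by both.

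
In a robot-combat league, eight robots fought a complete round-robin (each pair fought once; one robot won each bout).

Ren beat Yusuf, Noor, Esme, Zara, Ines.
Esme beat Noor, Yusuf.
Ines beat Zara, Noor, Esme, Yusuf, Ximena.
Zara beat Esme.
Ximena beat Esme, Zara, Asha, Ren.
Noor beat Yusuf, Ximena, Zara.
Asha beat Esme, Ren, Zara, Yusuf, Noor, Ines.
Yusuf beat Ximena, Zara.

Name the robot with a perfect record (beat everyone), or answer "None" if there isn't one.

Highest win total is Asha with 6 (out of 7 possible).
Asha lost to Ximena, so no robot went undefeated.

None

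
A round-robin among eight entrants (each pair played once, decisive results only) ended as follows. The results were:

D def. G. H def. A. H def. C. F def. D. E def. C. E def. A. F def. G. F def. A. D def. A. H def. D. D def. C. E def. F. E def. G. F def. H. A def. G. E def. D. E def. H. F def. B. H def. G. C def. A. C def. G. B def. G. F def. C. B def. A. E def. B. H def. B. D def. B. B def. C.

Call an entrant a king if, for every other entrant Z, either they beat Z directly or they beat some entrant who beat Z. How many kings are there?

1

A cannot reach B, C, D, E, F, H in two steps.
B cannot reach D, E, F, H in two steps.
C cannot reach B, D, E, F, H in two steps.
D cannot reach E, F, H in two steps.
E reaches everyone (king).
F cannot reach E in two steps.
G cannot reach A, B, C, D, E, F, H in two steps.
H cannot reach E, F in two steps.
Kings: E — 1.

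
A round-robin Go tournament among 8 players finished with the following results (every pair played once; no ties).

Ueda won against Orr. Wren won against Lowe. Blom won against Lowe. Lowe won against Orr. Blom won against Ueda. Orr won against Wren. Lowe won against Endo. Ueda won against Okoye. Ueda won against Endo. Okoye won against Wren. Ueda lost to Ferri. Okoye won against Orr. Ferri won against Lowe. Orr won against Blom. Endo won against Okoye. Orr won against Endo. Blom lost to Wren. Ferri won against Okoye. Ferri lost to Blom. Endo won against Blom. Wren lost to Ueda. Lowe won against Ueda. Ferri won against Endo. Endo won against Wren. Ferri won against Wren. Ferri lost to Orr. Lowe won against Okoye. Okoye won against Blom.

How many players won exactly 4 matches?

Win totals: Ueda 4, Ferri 5, Orr 4, Blom 3, Lowe 4, Okoye 3, Endo 3, Wren 2.
Exactly 4: Ueda, Orr, Lowe — 3 players.

3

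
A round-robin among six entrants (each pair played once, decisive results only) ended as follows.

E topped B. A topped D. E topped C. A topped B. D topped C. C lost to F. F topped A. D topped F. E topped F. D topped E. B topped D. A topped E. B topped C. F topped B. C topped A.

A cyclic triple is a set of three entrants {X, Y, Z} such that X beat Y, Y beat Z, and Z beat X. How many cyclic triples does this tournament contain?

7

Of the C(6,3) = 20 triples, the cyclic ones are: {A, B, C}; {A, C, D}; {A, C, E}; {A, D, F}; {A, E, F}; {B, D, E}; {B, D, F}.
That is 7.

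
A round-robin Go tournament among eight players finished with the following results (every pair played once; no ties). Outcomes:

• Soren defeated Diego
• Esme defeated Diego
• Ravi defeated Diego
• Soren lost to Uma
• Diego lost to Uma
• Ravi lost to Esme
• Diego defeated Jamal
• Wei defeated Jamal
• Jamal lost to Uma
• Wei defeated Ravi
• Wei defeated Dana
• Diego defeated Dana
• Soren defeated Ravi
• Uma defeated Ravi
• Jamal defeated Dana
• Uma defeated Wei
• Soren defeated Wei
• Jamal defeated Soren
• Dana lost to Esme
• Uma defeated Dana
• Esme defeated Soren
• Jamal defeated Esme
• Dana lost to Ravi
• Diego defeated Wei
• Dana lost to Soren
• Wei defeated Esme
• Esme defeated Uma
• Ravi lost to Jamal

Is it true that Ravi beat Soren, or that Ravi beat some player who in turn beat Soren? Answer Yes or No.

No

Ravi did not beat Soren directly.
Ravi beat Diego, Dana, but each of them lost to Soren. No two-step path.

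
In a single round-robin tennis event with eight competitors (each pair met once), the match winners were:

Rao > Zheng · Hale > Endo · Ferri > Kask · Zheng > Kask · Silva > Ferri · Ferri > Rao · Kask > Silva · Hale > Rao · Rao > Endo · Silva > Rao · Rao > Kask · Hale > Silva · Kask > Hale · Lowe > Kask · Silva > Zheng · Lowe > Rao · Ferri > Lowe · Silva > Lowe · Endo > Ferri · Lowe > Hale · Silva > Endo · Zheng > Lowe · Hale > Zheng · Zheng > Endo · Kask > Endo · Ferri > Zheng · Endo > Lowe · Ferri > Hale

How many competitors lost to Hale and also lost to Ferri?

2

Hale beat: Silva, Endo, Rao, Zheng.
Ferri beat: Hale, Rao, Zheng, Lowe, Kask.
Both beat: Rao, Zheng — 2.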